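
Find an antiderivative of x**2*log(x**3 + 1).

x**3*log(x**3 + 1)/3 - x**3/3 + log(x**3 + 1)/3 + C

Let u = x**3 + 1, so du = (3*x**2) dx.
The integral becomes (1/3)·∫ log(u) du; integrate by parts with u′=log(u), dv′=du.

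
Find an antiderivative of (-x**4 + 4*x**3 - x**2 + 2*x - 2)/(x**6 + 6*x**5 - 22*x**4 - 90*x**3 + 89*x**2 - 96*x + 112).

-5*log(x - 4)/2244 - log(x - 1)/120 - 269*log(x + 4)/1020 + 1919*log(x + 7)/6600 - 7*log(x**2 + 1)/850 - atan(x)/425 + C

Factor the denominator: (x - 4)*(x - 1)*(x + 4)*(x + 7)*(x**2 + 1).
Partial-fraction decomposition: -(7*x + 1)/(425*(x**2 + 1)) + 1919/(6600*(x + 7)) - 269/(1020*(x + 4)) - 1/(120*(x - 1)) - 5/(2244*(x - 4)).
Integrate each term; A/(x−a) gives A·log|x−a|; the (Bx+D)/(x²+p²) term gives a log and an atan.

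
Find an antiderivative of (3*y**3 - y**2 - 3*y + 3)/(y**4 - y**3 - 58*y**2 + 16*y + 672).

74*log(y - 7)/33 - 167*log(y - 4)/240 - 193*log(y + 4)/176 + 51*log(y + 6)/20 + C

Factor the denominator: (y - 7)*(y - 4)*(y + 4)*(y + 6).
Partial-fraction decomposition: 51/(20*(y + 6)) - 193/(176*(y + 4)) - 167/(240*(y - 4)) + 74/(33*(y - 7)).
Integrate each term: A/(y−a) contributes A·log|y−a|.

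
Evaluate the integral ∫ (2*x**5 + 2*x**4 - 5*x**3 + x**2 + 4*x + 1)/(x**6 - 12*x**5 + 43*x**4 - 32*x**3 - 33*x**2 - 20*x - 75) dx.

-2515*log(x - 5)/2028 + 107*log(x - 3)/32 - log(x + 1)/96 - 63*log(x**2 + 1)/1352 - 4*atan(x)/169 - 2307/(104*x - 520) + C

Factor the denominator: (x - 5)**2*(x - 3)*(x + 1)*(x**2 + 1).
Partial-fraction decomposition: -(63*x + 16)/(676*(x**2 + 1)) - 1/(96*(x + 1)) + 107/(32*(x - 3)) - 2515/(2028*(x - 5)) + 2307/(104*(x - 5)**2).
Integrate each term; A/(x−a) gives A·log|x−a|; the (Bx+D)/(x²+p²) term gives a log and an atan.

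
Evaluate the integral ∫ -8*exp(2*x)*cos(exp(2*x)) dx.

-4*sin(exp(2*x)) + C

Let u = exp(2*x), so du = (2*exp(2*x)) dx.
Rewriting, the integral becomes -4·∫ cos(u) du = -4·sin(u).
Substituting back, u = exp(2*x).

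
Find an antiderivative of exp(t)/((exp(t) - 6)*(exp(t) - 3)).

log(exp(t) - 6)/3 - log(exp(t) - 3)/3 + C

Let u = e^t, du = e^t dt.
The integral becomes ∫ du/((u-3)(u-6)); decompose into partial fractions.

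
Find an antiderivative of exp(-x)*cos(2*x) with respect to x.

2*exp(-x)*sin(2*x)/5 - exp(-x)*cos(2*x)/5 + C

Let I denote the integral. Integrate by parts with u = cos(2*x), dv = exp(-x) dx, so v = -exp(-x): I = -exp(-x)*cos(2*x) − 2·∫ exp(-x)*sin(2*x) dx.
Apply parts again with u = sin(2*x), dv = exp(-x) dx: ∫ exp(-x)*sin(2*x) dx = -exp(-x)*sin(2*x) + 2·I. Substituting back brings back I: I = 2*exp(-x)*sin(2*x) - exp(-x)*cos(2*x) − 4·I.
Solving for I: (1 + 4)·I equals the remaining terms, so I = (1/5)·(2*exp(-x)*sin(2*x) - exp(-x)*cos(2*x)).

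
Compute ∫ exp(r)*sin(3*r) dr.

exp(r)*sin(3*r)/10 - 3*exp(r)*cos(3*r)/10 + C

Let I denote the integral. Integrate by parts with u = sin(3*r), dv = exp(r) dr, so v = exp(r): I = exp(r)*sin(3*r) − 3·∫ exp(r)*cos(3*r) dr.
Apply parts again with u = cos(3*r), dv = exp(r) dr: ∫ exp(r)*cos(3*r) dr = exp(r)*cos(3*r) + 3·I. Substituting back brings back I: I = exp(r)*sin(3*r) - 3*exp(r)*cos(3*r) − 9·I.
Solving for I: (1 + 9)·I equals the remaining terms, so I = (1/10)·(exp(r)*sin(3*r) - 3*exp(r)*cos(3*r)).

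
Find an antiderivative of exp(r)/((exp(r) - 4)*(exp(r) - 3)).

Let u = e^r, du = e^r dr.
The integral becomes ∫ du/((u-3)(u-4)); decompose into partial fractions.

log(exp(r) - 4) - log(exp(r) - 3) + C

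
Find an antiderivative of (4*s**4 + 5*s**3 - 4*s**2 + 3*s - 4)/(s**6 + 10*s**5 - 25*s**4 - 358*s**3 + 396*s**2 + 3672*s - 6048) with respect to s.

Factor the denominator: (s - 4)*(s - 3)*(s - 2)*(s + 6)**2*(s + 7).
Partial-fraction decomposition: -426/(55*(s + 7)) + 986291/(129600*(s + 6)) - 1969/(360*(s + 6)**2) + 5/(64*(s - 2)) - 214/(405*(s - 3)) + 161/(275*(s - 4)).
Integrate each term; A/(s−a) gives A·log|s−a|; A/(s−a)² gives −A/(s−a).

161*log(s - 4)/275 - 214*log(s - 3)/405 + 5*log(s - 2)/64 + 986291*log(s + 6)/129600 - 426*log(s + 7)/55 + 1969/(360*s + 2160) + C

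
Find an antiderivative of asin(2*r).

r*asin(2*r) + sqrt(-4*r**2 + 1)/2 + C

Use integration by parts with u = arcsin(2*r), dv = dr.
Then du = 2/sqrt(-4*r**2 + 1) dr.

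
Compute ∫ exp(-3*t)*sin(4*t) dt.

Let I denote the integral. Integrate by parts with u = sin(4*t), dv = exp(-3*t) dt, so v = -exp(-3*t)/3: I = -exp(-3*t)*sin(4*t)/3 + (4/3)·∫ exp(-3*t)*cos(4*t) dt.
Apply parts again with u = cos(4*t), dv = exp(-3*t) dt: ∫ exp(-3*t)*cos(4*t) dt = -exp(-3*t)*cos(4*t)/3 − (4/3)·I. Substituting back brings back I: I = -exp(-3*t)*sin(4*t)/3 - 4*exp(-3*t)*cos(4*t)/9 − (16/9)·I.
Solving for I: (1 + 16/9)·I equals the remaining terms, so I = (9/25)·(-exp(-3*t)*sin(4*t)/3 - 4*exp(-3*t)*cos(4*t)/9).

-3*exp(-3*t)*sin(4*t)/25 - 4*exp(-3*t)*cos(4*t)/25 + C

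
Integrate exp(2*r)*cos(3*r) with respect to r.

3*exp(2*r)*sin(3*r)/13 + 2*exp(2*r)*cos(3*r)/13 + C

Let I denote the integral. Integrate by parts with u = cos(3*r), dv = exp(2*r) dr, so v = exp(2*r)/2: I = exp(2*r)*cos(3*r)/2 + (3/2)·∫ exp(2*r)*sin(3*r) dr.
Apply parts again with u = sin(3*r), dv = exp(2*r) dr: ∫ exp(2*r)*sin(3*r) dr = exp(2*r)*sin(3*r)/2 − (3/2)·I. Substituting back brings back I: I = 3*exp(2*r)*sin(3*r)/4 + exp(2*r)*cos(3*r)/2 − (9/4)·I.
Solving for I: (1 + 9/4)·I equals the remaining terms, so I = (4/13)·(3*exp(2*r)*sin(3*r)/4 + exp(2*r)*cos(3*r)/2).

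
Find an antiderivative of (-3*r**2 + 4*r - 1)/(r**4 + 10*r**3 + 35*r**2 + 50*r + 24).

-4*log(r + 1)/3 + 21*log(r + 2)/2 - 20*log(r + 3) + 65*log(r + 4)/6 + C

Factor the denominator: (r + 1)*(r + 2)*(r + 3)*(r + 4).
Partial-fraction decomposition: 65/(6*(r + 4)) - 20/(r + 3) + 21/(2*(r + 2)) - 4/(3*(r + 1)).
Integrate each term: A/(r−a) contributes A·log|r−a|.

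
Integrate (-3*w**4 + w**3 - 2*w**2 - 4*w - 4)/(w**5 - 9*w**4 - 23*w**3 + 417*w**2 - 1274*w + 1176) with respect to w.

Factor the denominator: (w - 7)*(w - 4)*(w - 3)*(w - 2)*(w + 7).
Partial-fraction decomposition: -127/(231*(w + 7)) + 2/(3*(w - 2)) - 25/(4*(w - 3)) + 126/(11*(w - 4)) - 233/(28*(w - 7)).
Integrate each term: A/(w−a) contributes A·log|w−a|.

-233*log(w - 7)/28 + 126*log(w - 4)/11 - 25*log(w - 3)/4 + 2*log(w - 2)/3 - 127*log(w + 7)/231 + C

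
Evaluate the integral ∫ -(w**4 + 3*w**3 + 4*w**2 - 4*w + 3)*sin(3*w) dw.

w**4*cos(3*w)/3 - 4*w**3*sin(3*w)/9 + w**3*cos(3*w) - w**2*sin(3*w) + 8*w**2*cos(3*w)/9 - 16*w*sin(3*w)/27 - 2*w*cos(3*w) + 2*sin(3*w)/3 + 65*cos(3*w)/81 + C

Use integration by parts with u = w**4 + 3*w**3 + 4*w**2 - 4*w + 3, dv = -sin(3*w) dw, so v = cos(3*w)/3.
Apply parts 4 times (tabular method): alternate signs, differentiate u down to 0, integrate dv up.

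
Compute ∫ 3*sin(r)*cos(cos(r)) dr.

Let u = cos(r), so du = (-sin(r)) dr.
Rewriting, the integral becomes -3·∫ cos(u) du = -3·sin(u).
Substituting back, u = cos(r).

-3*sin(cos(r)) + C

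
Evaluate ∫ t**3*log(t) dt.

Use integration by parts with u = log(t), dv = t**3 dt.
Then du = 1/t dt and v = t**4/4.

t**4*log(t)/4 - t**4/16 + C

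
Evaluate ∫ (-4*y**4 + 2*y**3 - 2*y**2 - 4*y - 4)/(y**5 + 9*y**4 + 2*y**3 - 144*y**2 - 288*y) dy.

Factor the denominator: y*(y - 4)*(y + 3)*(y + 4)*(y + 6).
Partial-fraction decomposition: -1417/(90*(y + 6)) + 293/(16*(y + 4)) - 388/(63*(y + 3)) - 237/(560*(y - 4)) + 1/(72*y).
Integrate each term: A/(y−a) contributes A·log|y−a|.

log(y)/72 - 237*log(y - 4)/560 - 388*log(y + 3)/63 + 293*log(y + 4)/16 - 1417*log(y + 6)/90 + C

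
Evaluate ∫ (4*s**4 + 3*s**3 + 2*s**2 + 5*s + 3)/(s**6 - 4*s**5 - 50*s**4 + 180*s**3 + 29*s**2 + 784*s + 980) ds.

10769*log(s - 7)/11872 - 2953*log(s - 5)/4176 + log(s + 1)/1440 - 8641*log(s + 7)/53424 - 299*log(s**2 + 4)/15370 + 419*atan(s/2)/15370 + C

Factor the denominator: (s - 7)*(s - 5)*(s + 1)*(s + 7)*(s**2 + 4).
Partial-fraction decomposition: -(299*s - 419)/(7685*(s**2 + 4)) - 8641/(53424*(s + 7)) + 1/(1440*(s + 1)) - 2953/(4176*(s - 5)) + 10769/(11872*(s - 7)).
Integrate each term; A/(s−a) gives A·log|s−a|; the (Bs+D)/(s²+p²) term gives a log and an atan.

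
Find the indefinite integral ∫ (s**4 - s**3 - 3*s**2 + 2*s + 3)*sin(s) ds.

Use integration by parts with u = s**4 - s**3 - 3*s**2 + 2*s + 3, dv = sin(s) ds, so v = -cos(s).
Apply parts 4 times (tabular method): alternate signs, differentiate u down to 0, integrate dv up.

-s**4*cos(s) + 4*s**3*sin(s) + s**3*cos(s) - 3*s**2*sin(s) + 15*s**2*cos(s) - 30*s*sin(s) - 8*s*cos(s) + 8*sin(s) - 33*cos(s) + C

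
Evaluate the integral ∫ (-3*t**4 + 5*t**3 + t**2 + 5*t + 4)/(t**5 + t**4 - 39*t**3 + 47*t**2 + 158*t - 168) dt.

Factor the denominator: (t - 4)*(t - 3)*(t - 1)*(t + 2)*(t + 7).
Partial-fraction decomposition: -89/(44*(t + 7)) + 1/(5*(t + 2)) + 1/(12*(t - 1)) + 4/(5*(t - 3)) - 68/(33*(t - 4)).
Integrate each term: A/(t−a) contributes A·log|t−a|.

-68*log(t - 4)/33 + 4*log(t - 3)/5 + log(t - 1)/12 + log(t + 2)/5 - 89*log(t + 7)/44 + C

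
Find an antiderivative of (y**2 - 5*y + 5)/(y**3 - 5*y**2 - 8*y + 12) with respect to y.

11*log(y - 6)/40 - log(y - 1)/15 + 19*log(y + 2)/24 + C

Factor the denominator: (y - 6)*(y - 1)*(y + 2).
Partial-fraction decomposition: 19/(24*(y + 2)) - 1/(15*(y - 1)) + 11/(40*(y - 6)).
Integrate each term: A/(y−a) contributes A·log|y−a|.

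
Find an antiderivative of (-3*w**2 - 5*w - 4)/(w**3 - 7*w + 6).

-26*log(w - 2)/5 + 3*log(w - 1) - 4*log(w + 3)/5 + C

Factor the denominator: (w - 2)*(w - 1)*(w + 3).
Partial-fraction decomposition: -4/(5*(w + 3)) + 3/(w - 1) - 26/(5*(w - 2)).
Integrate each term: A/(w−a) contributes A·log|w−a|.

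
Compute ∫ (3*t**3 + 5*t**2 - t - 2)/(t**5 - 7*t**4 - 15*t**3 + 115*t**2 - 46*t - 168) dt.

Factor the denominator: (t - 7)*(t - 3)*(t - 2)*(t + 1)*(t + 4).
Partial-fraction decomposition: -5/(63*(t + 4)) - 1/(288*(t + 1)) + 4/(9*(t - 2)) - 121/(112*(t - 3)) + 23/(32*(t - 7)).
Integrate each term: A/(t−a) contributes A·log|t−a|.

23*log(t - 7)/32 - 121*log(t - 3)/112 + 4*log(t - 2)/9 - log(t + 1)/288 - 5*log(t + 4)/63 + C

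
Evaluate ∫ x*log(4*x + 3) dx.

Use integration by parts with u = log(4*x + 3), dv = x dx.
Then du = 4/(4*x + 3) dx and v = x**2/2.

x**2*log(4*x + 3)/2 - x**2/4 + 3*x/8 - 9*log(4*x + 3)/32 + C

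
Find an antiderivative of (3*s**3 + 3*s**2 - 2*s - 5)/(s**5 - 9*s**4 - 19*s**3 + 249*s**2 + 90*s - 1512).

Factor the denominator: (s - 7)*(s - 6)*(s - 3)*(s + 3)*(s + 4).
Partial-fraction decomposition: -141/(770*(s + 4)) + 53/(540*(s + 3)) + 97/(504*(s - 3)) - 739/(270*(s - 6)) + 1157/(440*(s - 7)).
Integrate each term: A/(s−a) contributes A·log|s−a|.

1157*log(s - 7)/440 - 739*log(s - 6)/270 + 97*log(s - 3)/504 + 53*log(s + 3)/540 - 141*log(s + 4)/770 + C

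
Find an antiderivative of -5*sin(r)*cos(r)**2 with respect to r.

5*cos(r)**3/3 + C

Let u = cos(r), so du = (-sin(r)) dr.
Rewriting, the integral becomes 5·∫ u^2 du = 5·u^3/3.
Substituting back, u = cos(r).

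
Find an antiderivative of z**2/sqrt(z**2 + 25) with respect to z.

Substitute z = 5·tan(θ), so dz = 5·sec(θ)^2 dθ and the radical becomes sqrt(z**2 + 25) = 5·sec(θ) by the Pythagorean identity.
Integrate the resulting trig expression in θ, then back-substitute tan(θ) = z/5, sec(θ) = sqrt(z**2 + 25)/5 (absorbing any constant into C).

z*sqrt(z**2 + 25)/2 - 25*log(z + sqrt(z**2 + 25))/2 + C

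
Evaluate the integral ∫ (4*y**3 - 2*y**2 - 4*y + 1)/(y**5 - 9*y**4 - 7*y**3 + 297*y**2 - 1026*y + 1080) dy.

431*log(y - 5)/44 - 209*log(y - 4)/10 + 3631*log(y - 3)/324 - 911*log(y + 6)/8910 - 79/(18*y - 54) + C

Factor the denominator: (y - 5)*(y - 4)*(y - 3)**2*(y + 6).
Partial-fraction decomposition: -911/(8910*(y + 6)) + 3631/(324*(y - 3)) + 79/(18*(y - 3)**2) - 209/(10*(y - 4)) + 431/(44*(y - 5)).
Integrate each term; A/(y−a) gives A·log|y−a|; A/(y−a)² gives −A/(y−a).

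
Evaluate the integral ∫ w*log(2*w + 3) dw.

Use integration by parts with u = log(2*w + 3), dv = w dw.
Then du = 2/(2*w + 3) dw and v = w**2/2.

w**2*log(2*w + 3)/2 - w**2/4 + 3*w/4 - 9*log(2*w + 3)/8 + C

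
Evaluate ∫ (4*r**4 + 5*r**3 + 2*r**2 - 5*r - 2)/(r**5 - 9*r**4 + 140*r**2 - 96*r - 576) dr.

197*log(r - 6)/9 - 32191*log(r - 4)/1764 - 5*log(r + 2)/36 + 220*log(r + 3)/441 + 677/(42*r - 168) + C

Factor the denominator: (r - 6)*(r - 4)**2*(r + 2)*(r + 3).
Partial-fraction decomposition: 220/(441*(r + 3)) - 5/(36*(r + 2)) - 32191/(1764*(r - 4)) - 677/(42*(r - 4)**2) + 197/(9*(r - 6)).
Integrate each term; A/(r−a) gives A·log|r−a|; A/(r−a)² gives −A/(r−a).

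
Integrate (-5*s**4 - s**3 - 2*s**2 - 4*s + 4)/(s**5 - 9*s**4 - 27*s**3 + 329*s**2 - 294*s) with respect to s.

-2*log(s)/147 - 303031*log(s - 7)/74529 - 2*log(s - 1)/63 - 3154*log(s + 6)/3549 + 6235/(273*s - 1911) + C

Factor the denominator: s*(s - 7)**2*(s - 1)*(s + 6).
Partial-fraction decomposition: -3154/(3549*(s + 6)) - 2/(63*(s - 1)) - 303031/(74529*(s - 7)) - 6235/(273*(s - 7)**2) - 2/(147*s).
Integrate each term; A/(s−a) gives A·log|s−a|; A/(s−a)² gives −A/(s−a).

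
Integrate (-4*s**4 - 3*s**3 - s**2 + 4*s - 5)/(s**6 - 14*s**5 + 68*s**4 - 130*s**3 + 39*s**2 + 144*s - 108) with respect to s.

Factor the denominator: (s - 6)*(s - 3)**2*(s - 2)*(s - 1)*(s + 1).
Partial-fraction decomposition: 11/(672*(s + 1)) - 9/(40*(s - 1)) + 89/(12*(s - 2)) - 739/(288*(s - 3)) + 407/(24*(s - 3)**2) - 5849/(1260*(s - 6)).
Integrate each term; A/(s−a) gives A·log|s−a|; A/(s−a)² gives −A/(s−a).

-5849*log(s - 6)/1260 - 739*log(s - 3)/288 + 89*log(s - 2)/12 - 9*log(s - 1)/40 + 11*log(s + 1)/672 - 407/(24*s - 72) + C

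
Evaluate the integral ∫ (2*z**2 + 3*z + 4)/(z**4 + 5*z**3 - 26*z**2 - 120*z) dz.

Factor the denominator: z*(z - 5)*(z + 4)*(z + 6).
Partial-fraction decomposition: -29/(66*(z + 6)) + 1/(3*(z + 4)) + 23/(165*(z - 5)) - 1/(30*z).
Integrate each term: A/(z−a) contributes A·log|z−a|.

-log(z)/30 + 23*log(z - 5)/165 + log(z + 4)/3 - 29*log(z + 6)/66 + C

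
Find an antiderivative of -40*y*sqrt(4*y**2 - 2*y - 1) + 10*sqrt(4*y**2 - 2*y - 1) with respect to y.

Let u = 4*y**2 - 2*y - 1, so du = (8*y - 2) dy.
Rewriting, the integral becomes -5·∫ √u du = -5·(2/3)u^(3/2).
Substituting back, u = 4*y**2 - 2*y - 1.

-10*(4*y**2 - 2*y - 1)**(3/2)/3 + C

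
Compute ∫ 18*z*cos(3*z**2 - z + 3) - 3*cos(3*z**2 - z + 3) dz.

3*sin(3*z**2 - z + 3) + C

Let u = 3*z**2 - z + 3, so du = (6*z - 1) dz.
Rewriting, the integral becomes 3·∫ cos(u) du = 3·sin(u).
Substituting back, u = 3*z**2 - z + 3.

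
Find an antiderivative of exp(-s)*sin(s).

-exp(-s)*sin(s)/2 - exp(-s)*cos(s)/2 + C

Let I denote the integral. Integrate by parts with u = sin(s), dv = exp(-s) ds, so v = -exp(-s): I = -exp(-s)*sin(s) + ∫ exp(-s)*cos(s) ds.
Apply parts again with u = cos(s), dv = exp(-s) ds: ∫ exp(-s)*cos(s) ds = -exp(-s)*cos(s) − I. Substituting back brings back I: I = -exp(-s)*sin(s) - exp(-s)*cos(s) − I.
Solving for I: (1 + 1)·I equals the remaining terms, so I = (1/2)·(-exp(-s)*sin(s) - exp(-s)*cos(s)).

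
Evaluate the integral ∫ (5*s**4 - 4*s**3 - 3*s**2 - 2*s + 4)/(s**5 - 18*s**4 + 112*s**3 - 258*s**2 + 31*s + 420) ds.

873*log(s - 7)/16 - 106*log(s - 5) + 324*log(s - 4)/5 - 67*log(s - 3)/8 + log(s + 1)/80 + C

Factor the denominator: (s - 7)*(s - 5)*(s - 4)*(s - 3)*(s + 1).
Partial-fraction decomposition: 1/(80*(s + 1)) - 67/(8*(s - 3)) + 324/(5*(s - 4)) - 106/(s - 5) + 873/(16*(s - 7)).
Integrate each term: A/(s−a) contributes A·log|s−a|.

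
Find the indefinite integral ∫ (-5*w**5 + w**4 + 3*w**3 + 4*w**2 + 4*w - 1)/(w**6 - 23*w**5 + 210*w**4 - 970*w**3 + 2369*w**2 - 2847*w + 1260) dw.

Factor the denominator: (w - 7)*(w - 5)*(w - 4)*(w - 3)**2*(w - 1).
Partial-fraction decomposition: -1/(48*(w - 1)) + 6131/(32*(w - 3)) + 503/(8*(w - 3)**2) - 1531/(3*(w - 4)) + 7253/(16*(w - 5)) - 13397/(96*(w - 7)).
Integrate each term; A/(w−a) gives A·log|w−a|; A/(w−a)² gives −A/(w−a).

-13397*log(w - 7)/96 + 7253*log(w - 5)/16 - 1531*log(w - 4)/3 + 6131*log(w - 3)/32 - log(w - 1)/48 - 503/(8*w - 24) + C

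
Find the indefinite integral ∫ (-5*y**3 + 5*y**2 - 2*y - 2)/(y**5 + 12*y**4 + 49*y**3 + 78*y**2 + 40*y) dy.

Factor the denominator: y*(y + 1)*(y + 2)*(y + 4)*(y + 5).
Partial-fraction decomposition: 379/(30*(y + 5)) - 203/(12*(y + 4)) + 31/(6*(y + 2)) - 5/(6*(y + 1)) - 1/(20*y).
Integrate each term: A/(y−a) contributes A·log|y−a|.

-log(y)/20 - 5*log(y + 1)/6 + 31*log(y + 2)/6 - 203*log(y + 4)/12 + 379*log(y + 5)/30 + C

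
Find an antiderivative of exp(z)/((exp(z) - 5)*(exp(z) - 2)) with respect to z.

Let u = e^z, du = e^z dz.
The integral becomes ∫ du/((u-2)(u-5)); decompose into partial fractions.

log(exp(z) - 5)/3 - log(exp(z) - 2)/3 + C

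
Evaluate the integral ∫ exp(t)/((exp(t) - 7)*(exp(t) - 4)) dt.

Let u = e^t, du = e^t dt.
The integral becomes ∫ du/((u-4)(u-7)); decompose into partial fractions.

log(exp(t) - 7)/3 - log(exp(t) - 4)/3 + C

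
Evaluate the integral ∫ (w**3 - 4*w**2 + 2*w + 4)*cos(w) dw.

w**3*sin(w) - 4*w**2*sin(w) + 3*w**2*cos(w) - 4*w*sin(w) - 8*w*cos(w) + 12*sin(w) - 4*cos(w) + C

Use integration by parts with u = w**3 - 4*w**2 + 2*w + 4, dv = cos(w) dw, so v = sin(w).
Apply parts 3 times (tabular method): alternate signs, differentiate u down to 0, integrate dv up.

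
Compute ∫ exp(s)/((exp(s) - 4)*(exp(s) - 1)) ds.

Let u = e^s, du = e^s ds.
The integral becomes ∫ du/((u-1)(u-4)); decompose into partial fractions.

log(exp(s) - 4)/3 - log(exp(s) - 1)/3 + C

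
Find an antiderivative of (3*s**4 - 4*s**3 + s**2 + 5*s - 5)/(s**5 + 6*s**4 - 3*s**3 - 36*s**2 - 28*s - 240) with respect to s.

Factor the denominator: (s - 3)*(s + 4)*(s + 5)*(s**2 + 4).
Partial-fraction decomposition: -3*(89*s + 280)/(1508*(s**2 + 4)) + 1185/(116*(s + 5)) - 29/(4*(s + 4)) + 11/(52*(s - 3)).
Integrate each term; A/(s−a) gives A·log|s−a|; the (Bs+D)/(s²+p²) term gives a log and an atan.

11*log(s - 3)/52 - 29*log(s + 4)/4 + 1185*log(s + 5)/116 - 267*log(s**2 + 4)/3016 - 105*atan(s/2)/377 + C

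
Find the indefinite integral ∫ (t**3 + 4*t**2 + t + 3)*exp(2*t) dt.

(4*t**3 + 10*t**2 - 6*t + 15)*exp(2*t)/8 + C

Use integration by parts with u = t**3 + 4*t**2 + t + 3, dv = exp(2*t) dt, so v = exp(2*t)/2.
Apply parts 3 times (tabular method): alternate signs, differentiate u down to 0, integrate dv up.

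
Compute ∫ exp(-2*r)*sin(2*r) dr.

Let I denote the integral. Integrate by parts with u = sin(2*r), dv = exp(-2*r) dr, so v = -exp(-2*r)/2: I = -exp(-2*r)*sin(2*r)/2 + ∫ exp(-2*r)*cos(2*r) dr.
Apply parts again with u = cos(2*r), dv = exp(-2*r) dr: ∫ exp(-2*r)*cos(2*r) dr = -exp(-2*r)*cos(2*r)/2 − I. Substituting back brings back I: I = -exp(-2*r)*sin(2*r)/2 - exp(-2*r)*cos(2*r)/2 − I.
Solving for I: (1 + 1)·I equals the remaining terms, so I = (1/2)·(-exp(-2*r)*sin(2*r)/2 - exp(-2*r)*cos(2*r)/2).

-exp(-2*r)*sin(2*r)/4 - exp(-2*r)*cos(2*r)/4 + C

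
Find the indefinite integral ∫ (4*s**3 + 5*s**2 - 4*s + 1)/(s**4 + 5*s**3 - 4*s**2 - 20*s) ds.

-log(s)/20 + 45*log(s - 2)/56 - log(s + 2)/8 + 118*log(s + 5)/35 + C

Factor the denominator: s*(s - 2)*(s + 2)*(s + 5).
Partial-fraction decomposition: 118/(35*(s + 5)) - 1/(8*(s + 2)) + 45/(56*(s - 2)) - 1/(20*s).
Integrate each term: A/(s−a) contributes A·log|s−a|.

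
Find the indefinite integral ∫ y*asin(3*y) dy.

Use integration by parts with u = arcsin(3*y), dv = y dy.
Then du = 3/sqrt(-9*y**2 + 1) dy.

y**2*asin(3*y)/2 + y*sqrt(-9*y**2 + 1)/12 - asin(3*y)/36 + C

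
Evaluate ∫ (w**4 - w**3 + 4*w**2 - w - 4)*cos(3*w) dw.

w**4*sin(3*w)/3 - w**3*sin(3*w)/3 + 4*w**3*cos(3*w)/9 + 8*w**2*sin(3*w)/9 - w**2*cos(3*w)/3 - w*sin(3*w)/9 + 16*w*cos(3*w)/27 - 124*sin(3*w)/81 - cos(3*w)/27 + C

Use integration by parts with u = w**4 - w**3 + 4*w**2 - w - 4, dv = cos(3*w) dw, so v = sin(3*w)/3.
Apply parts 4 times (tabular method): alternate signs, differentiate u down to 0, integrate dv up.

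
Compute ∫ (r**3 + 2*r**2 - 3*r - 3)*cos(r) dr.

r**3*sin(r) + 2*r**2*sin(r) + 3*r**2*cos(r) - 9*r*sin(r) + 4*r*cos(r) - 7*sin(r) - 9*cos(r) + C

Use integration by parts with u = r**3 + 2*r**2 - 3*r - 3, dv = cos(r) dr, so v = sin(r).
Apply parts 3 times (tabular method): alternate signs, differentiate u down to 0, integrate dv up.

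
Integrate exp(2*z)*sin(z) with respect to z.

Let I denote the integral. Integrate by parts with u = sin(z), dv = exp(2*z) dz, so v = exp(2*z)/2: I = exp(2*z)*sin(z)/2 − (1/2)·∫ exp(2*z)*cos(z) dz.
Apply parts again with u = cos(z), dv = exp(2*z) dz: ∫ exp(2*z)*cos(z) dz = exp(2*z)*cos(z)/2 + (1/2)·I. Substituting back brings back I: I = exp(2*z)*sin(z)/2 - exp(2*z)*cos(z)/4 − (1/4)·I.
Solving for I: (1 + 1/4)·I equals the remaining terms, so I = (4/5)·(exp(2*z)*sin(z)/2 - exp(2*z)*cos(z)/4).

2*exp(2*z)*sin(z)/5 - exp(2*z)*cos(z)/5 + C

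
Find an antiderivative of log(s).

Use integration by parts with u = log(s), dv = ds.
Then du = 1/s ds and v = s.

s*log(s) - s + C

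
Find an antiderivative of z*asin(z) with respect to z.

Use integration by parts with u = arcsin(z), dv = z dz.
Then du = 1/sqrt(-z**2 + 1) dz.

z**2*asin(z)/2 + z*sqrt(-z**2 + 1)/4 - asin(z)/4 + C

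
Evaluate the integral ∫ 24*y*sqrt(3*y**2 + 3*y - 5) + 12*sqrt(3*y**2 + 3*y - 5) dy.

Let u = 3*y**2 + 3*y - 5, so du = (6*y + 3) dy.
Rewriting, the integral becomes 4·∫ √u du = 4·(2/3)u^(3/2).
Substituting back, u = 3*y**2 + 3*y - 5.

8*(3*y**2 + 3*y - 5)**(3/2)/3 + C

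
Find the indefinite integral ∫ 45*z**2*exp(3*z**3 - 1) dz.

5*exp(3*z**3 - 1) + C

Let u = 3*z**3 - 1, so du = (9*z**2) dz.
Rewriting, the integral becomes 5·∫ e^u du = 5·e^u.
Substituting back, u = 3*z**3 - 1.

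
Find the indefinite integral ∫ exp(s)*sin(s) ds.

exp(s)*sin(s)/2 - exp(s)*cos(s)/2 + C

Let I denote the integral. Integrate by parts with u = sin(s), dv = exp(s) ds, so v = exp(s): I = exp(s)*sin(s) − ∫ exp(s)*cos(s) ds.
Apply parts again with u = cos(s), dv = exp(s) ds: ∫ exp(s)*cos(s) ds = exp(s)*cos(s) + I. Substituting back brings back I: I = exp(s)*sin(s) - exp(s)*cos(s) − I.
Solving for I: (1 + 1)·I equals the remaining terms, so I = (1/2)·(exp(s)*sin(s) - exp(s)*cos(s)).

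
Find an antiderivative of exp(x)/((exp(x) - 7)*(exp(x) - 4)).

log(exp(x) - 7)/3 - log(exp(x) - 4)/3 + C

Let u = e^x, du = e^x dx.
The integral becomes ∫ du/((u-7)(u-4)); decompose into partial fractions.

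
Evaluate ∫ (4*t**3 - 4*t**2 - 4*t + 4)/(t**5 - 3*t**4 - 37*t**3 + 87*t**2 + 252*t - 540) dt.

175*log(t - 6)/297 - 4*log(t - 3)/9 + 3*log(t - 2)/35 + 32*log(t + 3)/135 - 36*log(t + 5)/77 + C

Factor the denominator: (t - 6)*(t - 3)*(t - 2)*(t + 3)*(t + 5).
Partial-fraction decomposition: -36/(77*(t + 5)) + 32/(135*(t + 3)) + 3/(35*(t - 2)) - 4/(9*(t - 3)) + 175/(297*(t - 6)).
Integrate each term: A/(t−a) contributes A·log|t−a|.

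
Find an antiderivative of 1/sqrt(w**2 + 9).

Substitute w = 3·tan(θ), so dw = 3·sec(θ)^2 dθ and the radical becomes sqrt(w**2 + 9) = 3·sec(θ) by the Pythagorean identity.
Integrate the resulting trig expression in θ, then back-substitute tan(θ) = w/3, sec(θ) = sqrt(w**2 + 9)/3 (absorbing any constant into C).

log(w + sqrt(w**2 + 9)) + C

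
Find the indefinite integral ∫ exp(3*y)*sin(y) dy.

Let I denote the integral. Integrate by parts with u = sin(y), dv = exp(3*y) dy, so v = exp(3*y)/3: I = exp(3*y)*sin(y)/3 − (1/3)·∫ exp(3*y)*cos(y) dy.
Apply parts again with u = cos(y), dv = exp(3*y) dy: ∫ exp(3*y)*cos(y) dy = exp(3*y)*cos(y)/3 + (1/3)·I. Substituting back brings back I: I = exp(3*y)*sin(y)/3 - exp(3*y)*cos(y)/9 − (1/9)·I.
Solving for I: (1 + 1/9)·I equals the remaining terms, so I = (9/10)·(exp(3*y)*sin(y)/3 - exp(3*y)*cos(y)/9).

3*exp(3*y)*sin(y)/10 - exp(3*y)*cos(y)/10 + C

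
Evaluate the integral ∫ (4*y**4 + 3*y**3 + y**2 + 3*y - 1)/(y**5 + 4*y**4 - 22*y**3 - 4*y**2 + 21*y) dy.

-log(y)/21 + 211*log(y - 3)/120 - 5*log(y - 1)/16 + log(y + 1)/24 + 4301*log(y + 7)/1680 + C

Factor the denominator: y*(y - 3)*(y - 1)*(y + 1)*(y + 7).
Partial-fraction decomposition: 4301/(1680*(y + 7)) + 1/(24*(y + 1)) - 5/(16*(y - 1)) + 211/(120*(y - 3)) - 1/(21*y).
Integrate each term: A/(y−a) contributes A·log|y−a|.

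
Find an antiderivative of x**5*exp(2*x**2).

Let u = x², du = 2x dx; rewrite as (1/2)∫ u^2·exp(2u) du.
Now integrate by parts 2 times.

(2*x**4 - 2*x**2 + 1)*exp(2*x**2)/8 + C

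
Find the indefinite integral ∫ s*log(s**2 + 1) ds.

Let u = s**2 + 1, so du = (2*s) ds.
The integral becomes (1/2)·∫ log(u) du; integrate by parts with u′=log(u), dv′=du.

s**2*log(s**2 + 1)/2 - s**2/2 + log(s**2 + 1)/2 + C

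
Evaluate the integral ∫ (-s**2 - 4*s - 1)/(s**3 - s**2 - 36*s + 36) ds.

-61*log(s - 6)/60 + 6*log(s - 1)/35 - 13*log(s + 6)/84 + C

Factor the denominator: (s - 6)*(s - 1)*(s + 6).
Partial-fraction decomposition: -13/(84*(s + 6)) + 6/(35*(s - 1)) - 61/(60*(s - 6)).
Integrate each term: A/(s−a) contributes A·log|s−a|.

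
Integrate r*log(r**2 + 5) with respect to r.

Let u = r**2 + 5, so du = (2*r) dr.
The integral becomes (1/2)·∫ log(u) du; integrate by parts with u′=log(u), dv′=du.

r**2*log(r**2 + 5)/2 - r**2/2 + 5*log(r**2 + 5)/2 + C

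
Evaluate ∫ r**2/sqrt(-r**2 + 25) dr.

-r*sqrt(-r**2 + 25)/2 + 25*asin(r/5)/2 + C

Substitute r = 5·sin(θ), so dr = 5·cos(θ) dθ and the radical becomes sqrt(-r**2 + 25) = 5·cos(θ) by the Pythagorean identity.
Integrate the resulting trig expression in θ, then back-substitute θ = asin(r/5), sin(θ) = r/5, cos(θ) = sqrt(-r**2 + 25)/5 (absorbing any constant into C).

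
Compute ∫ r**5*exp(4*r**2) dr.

Let u = r², du = 2r dr; rewrite as (1/2)∫ u^2·exp(4u) du.
Now integrate by parts 2 times.

(8*r**4 - 4*r**2 + 1)*exp(4*r**2)/64 + C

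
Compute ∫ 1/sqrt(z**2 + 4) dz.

log(z + sqrt(z**2 + 4)) + C

Substitute z = 2·tan(θ), so dz = 2·sec(θ)^2 dθ and the radical becomes sqrt(z**2 + 4) = 2·sec(θ) by the Pythagorean identity.
Integrate the resulting trig expression in θ, then back-substitute tan(θ) = z/2, sec(θ) = sqrt(z**2 + 4)/2 (absorbing any constant into C).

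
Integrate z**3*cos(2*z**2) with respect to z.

z**2*sin(2*z**2)/4 + cos(2*z**2)/8 + C

Let u = z², du = 2z dz; rewrite as (1/2)∫ u^1·cos(2u) du.
Now integrate by parts 1 time.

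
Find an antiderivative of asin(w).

Use integration by parts with u = arcsin(w), dv = dw.
Then du = 1/sqrt(-w**2 + 1) dw.

w*asin(w) + sqrt(-w**2 + 1) + C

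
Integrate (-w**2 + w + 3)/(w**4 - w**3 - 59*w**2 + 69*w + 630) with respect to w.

-3*log(w - 6)/13 + 17*log(w - 5)/96 - log(w + 3)/32 + 53*log(w + 7)/624 + C

Factor the denominator: (w - 6)*(w - 5)*(w + 3)*(w + 7).
Partial-fraction decomposition: 53/(624*(w + 7)) - 1/(32*(w + 3)) + 17/(96*(w - 5)) - 3/(13*(w - 6)).
Integrate each term: A/(w−a) contributes A·log|w−a|.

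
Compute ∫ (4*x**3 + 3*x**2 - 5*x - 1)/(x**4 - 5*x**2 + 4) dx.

11*log(x - 2)/4 - log(x - 1)/6 + log(x + 1)/2 + 11*log(x + 2)/12 + C

Factor the denominator: (x - 2)*(x - 1)*(x + 1)*(x + 2).
Partial-fraction decomposition: 11/(12*(x + 2)) + 1/(2*(x + 1)) - 1/(6*(x - 1)) + 11/(4*(x - 2)).
Integrate each term: A/(x−a) contributes A·log|x−a|.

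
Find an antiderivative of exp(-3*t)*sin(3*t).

-exp(-3*t)*sin(3*t)/6 - exp(-3*t)*cos(3*t)/6 + C

Let I denote the integral. Integrate by parts with u = sin(3*t), dv = exp(-3*t) dt, so v = -exp(-3*t)/3: I = -exp(-3*t)*sin(3*t)/3 + ∫ exp(-3*t)*cos(3*t) dt.
Apply parts again with u = cos(3*t), dv = exp(-3*t) dt: ∫ exp(-3*t)*cos(3*t) dt = -exp(-3*t)*cos(3*t)/3 − I. Substituting back brings back I: I = -exp(-3*t)*sin(3*t)/3 - exp(-3*t)*cos(3*t)/3 − I.
Solving for I: (1 + 1)·I equals the remaining terms, so I = (1/2)·(-exp(-3*t)*sin(3*t)/3 - exp(-3*t)*cos(3*t)/3).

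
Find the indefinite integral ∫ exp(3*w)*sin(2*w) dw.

Let I denote the integral. Integrate by parts with u = sin(2*w), dv = exp(3*w) dw, so v = exp(3*w)/3: I = exp(3*w)*sin(2*w)/3 − (2/3)·∫ exp(3*w)*cos(2*w) dw.
Apply parts again with u = cos(2*w), dv = exp(3*w) dw: ∫ exp(3*w)*cos(2*w) dw = exp(3*w)*cos(2*w)/3 + (2/3)·I. Substituting back brings back I: I = exp(3*w)*sin(2*w)/3 - 2*exp(3*w)*cos(2*w)/9 − (4/9)·I.
Solving for I: (1 + 4/9)·I equals the remaining terms, so I = (9/13)·(exp(3*w)*sin(2*w)/3 - 2*exp(3*w)*cos(2*w)/9).

3*exp(3*w)*sin(2*w)/13 - 2*exp(3*w)*cos(2*w)/13 + C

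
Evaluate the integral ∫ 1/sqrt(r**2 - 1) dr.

Substitute r = sec(θ), so dr = sec(θ)*tan(θ) dθ and the radical becomes sqrt(r**2 - 1) = tan(θ) by the Pythagorean identity.
Integrate the resulting trig expression in θ, then back-substitute sec(θ) = r, tan(θ) = sqrt(r**2 - 1) (absorbing any constant into C).

log(r + sqrt(r**2 - 1)) + C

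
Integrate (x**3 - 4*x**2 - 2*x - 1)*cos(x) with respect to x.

Use integration by parts with u = x**3 - 4*x**2 - 2*x - 1, dv = cos(x) dx, so v = sin(x).
Apply parts 3 times (tabular method): alternate signs, differentiate u down to 0, integrate dv up.

x**3*sin(x) - 4*x**2*sin(x) + 3*x**2*cos(x) - 8*x*sin(x) - 8*x*cos(x) + 7*sin(x) - 8*cos(x) + C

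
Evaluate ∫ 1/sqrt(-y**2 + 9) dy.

Substitute y = 3·sin(θ), so dy = 3·cos(θ) dθ and the radical becomes sqrt(-y**2 + 9) = 3·cos(θ) by the Pythagorean identity.
Integrate the resulting trig expression in θ, then back-substitute θ = asin(y/3), sin(θ) = y/3, cos(θ) = sqrt(-y**2 + 9)/3 (absorbing any constant into C).

asin(y/3) + C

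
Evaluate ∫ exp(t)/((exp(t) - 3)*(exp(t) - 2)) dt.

Let u = e^t, du = e^t dt.
The integral becomes ∫ du/((u-3)(u-2)); decompose into partial fractions.

log(exp(t) - 3) - log(exp(t) - 2) + C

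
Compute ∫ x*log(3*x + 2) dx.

Use integration by parts with u = log(3*x + 2), dv = x dx.
Then du = 3/(3*x + 2) dx and v = x**2/2.

x**2*log(3*x + 2)/2 - x**2/4 + x/3 - 2*log(3*x + 2)/9 + C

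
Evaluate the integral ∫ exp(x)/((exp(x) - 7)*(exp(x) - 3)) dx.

log(exp(x) - 7)/4 - log(exp(x) - 3)/4 + C

Let u = e^x, du = e^x dx.
The integral becomes ∫ du/((u-7)(u-3)); decompose into partial fractions.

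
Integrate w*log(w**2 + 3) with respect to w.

w**2*log(w**2 + 3)/2 - w**2/2 + 3*log(w**2 + 3)/2 + C

Let u = w**2 + 3, so du = (2*w) dw.
The integral becomes (1/2)·∫ log(u) du; integrate by parts with u′=log(u), dv′=du.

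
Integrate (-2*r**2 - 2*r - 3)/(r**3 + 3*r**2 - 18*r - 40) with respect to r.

Factor the denominator: (r - 4)*(r + 2)*(r + 5).
Partial-fraction decomposition: -43/(27*(r + 5)) + 7/(18*(r + 2)) - 43/(54*(r - 4)).
Integrate each term: A/(r−a) contributes A·log|r−a|.

-43*log(r - 4)/54 + 7*log(r + 2)/18 - 43*log(r + 5)/27 + C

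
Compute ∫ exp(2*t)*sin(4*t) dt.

exp(2*t)*sin(4*t)/10 - exp(2*t)*cos(4*t)/5 + C

Let I denote the integral. Integrate by parts with u = sin(4*t), dv = exp(2*t) dt, so v = exp(2*t)/2: I = exp(2*t)*sin(4*t)/2 − 2·∫ exp(2*t)*cos(4*t) dt.
Apply parts again with u = cos(4*t), dv = exp(2*t) dt: ∫ exp(2*t)*cos(4*t) dt = exp(2*t)*cos(4*t)/2 + 2·I. Substituting back brings back I: I = exp(2*t)*sin(4*t)/2 - exp(2*t)*cos(4*t) − 4·I.
Solving for I: (1 + 4)·I equals the remaining terms, so I = (1/5)·(exp(2*t)*sin(4*t)/2 - exp(2*t)*cos(4*t)).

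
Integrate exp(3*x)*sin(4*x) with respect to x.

3*exp(3*x)*sin(4*x)/25 - 4*exp(3*x)*cos(4*x)/25 + C

Let I denote the integral. Integrate by parts with u = sin(4*x), dv = exp(3*x) dx, so v = exp(3*x)/3: I = exp(3*x)*sin(4*x)/3 − (4/3)·∫ exp(3*x)*cos(4*x) dx.
Apply parts again with u = cos(4*x), dv = exp(3*x) dx: ∫ exp(3*x)*cos(4*x) dx = exp(3*x)*cos(4*x)/3 + (4/3)·I. Substituting back brings back I: I = exp(3*x)*sin(4*x)/3 - 4*exp(3*x)*cos(4*x)/9 − (16/9)·I.
Solving for I: (1 + 16/9)·I equals the remaining terms, so I = (9/25)·(exp(3*x)*sin(4*x)/3 - 4*exp(3*x)*cos(4*x)/9).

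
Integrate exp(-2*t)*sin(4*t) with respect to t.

-exp(-2*t)*sin(4*t)/10 - exp(-2*t)*cos(4*t)/5 + C

Let I denote the integral. Integrate by parts with u = sin(4*t), dv = exp(-2*t) dt, so v = -exp(-2*t)/2: I = -exp(-2*t)*sin(4*t)/2 + 2·∫ exp(-2*t)*cos(4*t) dt.
Apply parts again with u = cos(4*t), dv = exp(-2*t) dt: ∫ exp(-2*t)*cos(4*t) dt = -exp(-2*t)*cos(4*t)/2 − 2·I. Substituting back brings back I: I = -exp(-2*t)*sin(4*t)/2 - exp(-2*t)*cos(4*t) − 4·I.
Solving for I: (1 + 4)·I equals the remaining terms, so I = (1/5)·(-exp(-2*t)*sin(4*t)/2 - exp(-2*t)*cos(4*t)).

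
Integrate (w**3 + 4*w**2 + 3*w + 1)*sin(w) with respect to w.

Use integration by parts with u = w**3 + 4*w**2 + 3*w + 1, dv = sin(w) dw, so v = -cos(w).
Apply parts 3 times (tabular method): alternate signs, differentiate u down to 0, integrate dv up.

-w**3*cos(w) + 3*w**2*sin(w) - 4*w**2*cos(w) + 8*w*sin(w) + 3*w*cos(w) - 3*sin(w) + 7*cos(w) + C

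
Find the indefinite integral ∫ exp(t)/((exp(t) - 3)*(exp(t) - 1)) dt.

log(exp(t) - 3)/2 - log(exp(t) - 1)/2 + C

Let u = e^t, du = e^t dt.
The integral becomes ∫ du/((u-3)(u-1)); decompose into partial fractions.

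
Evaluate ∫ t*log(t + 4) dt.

t**2*log(t + 4)/2 - t**2/4 + 2*t - 8*log(t + 4) + C

Use integration by parts with u = log(t + 4), dv = t dt.
Then du = 1/(t + 4) dt and v = t**2/2.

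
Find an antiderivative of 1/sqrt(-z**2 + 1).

asin(z) + C

Substitute z = sin(θ), so dz = cos(θ) dθ and the radical becomes sqrt(-z**2 + 1) = cos(θ) by the Pythagorean identity.
Integrate the resulting trig expression in θ, then back-substitute θ = asin(z), sin(θ) = z, cos(θ) = sqrt(-z**2 + 1) (absorbing any constant into C).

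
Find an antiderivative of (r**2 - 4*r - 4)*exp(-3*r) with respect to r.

Use integration by parts with u = r**2 - 4*r - 4, dv = exp(-3*r) dr, so v = -exp(-3*r)/3.
Apply parts 2 times (tabular method): alternate signs, differentiate u down to 0, integrate dv up.

(-9*r**2 + 30*r + 46)*exp(-3*r)/27 + C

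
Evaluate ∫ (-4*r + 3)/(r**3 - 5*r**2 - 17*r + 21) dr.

Factor the denominator: (r - 7)*(r - 1)*(r + 3).
Partial-fraction decomposition: 3/(8*(r + 3)) + 1/(24*(r - 1)) - 5/(12*(r - 7)).
Integrate each term: A/(r−a) contributes A·log|r−a|.

-5*log(r - 7)/12 + log(r - 1)/24 + 3*log(r + 3)/8 + C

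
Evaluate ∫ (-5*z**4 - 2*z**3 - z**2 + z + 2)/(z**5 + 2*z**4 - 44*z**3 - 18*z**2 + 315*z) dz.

2*log(z)/315 - 1131*log(z - 5)/320 + 463*log(z - 3)/360 + 361*log(z + 3)/576 - 3791*log(z + 7)/1120 + C

Factor the denominator: z*(z - 5)*(z - 3)*(z + 3)*(z + 7).
Partial-fraction decomposition: -3791/(1120*(z + 7)) + 361/(576*(z + 3)) + 463/(360*(z - 3)) - 1131/(320*(z - 5)) + 2/(315*z).
Integrate each term: A/(z−a) contributes A·log|z−a|.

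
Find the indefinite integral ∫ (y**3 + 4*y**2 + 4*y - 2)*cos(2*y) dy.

Use integration by parts with u = y**3 + 4*y**2 + 4*y - 2, dv = cos(2*y) dy, so v = sin(2*y)/2.
Apply parts 3 times (tabular method): alternate signs, differentiate u down to 0, integrate dv up.

y**3*sin(2*y)/2 + 2*y**2*sin(2*y) + 3*y**2*cos(2*y)/4 + 5*y*sin(2*y)/4 + 2*y*cos(2*y) - 2*sin(2*y) + 5*cos(2*y)/8 + C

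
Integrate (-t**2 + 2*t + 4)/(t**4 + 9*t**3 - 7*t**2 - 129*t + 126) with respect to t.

log(t - 3)/180 - 5*log(t - 1)/112 - 44*log(t + 6)/63 + 59*log(t + 7)/80 + C

Factor the denominator: (t - 3)*(t - 1)*(t + 6)*(t + 7).
Partial-fraction decomposition: 59/(80*(t + 7)) - 44/(63*(t + 6)) - 5/(112*(t - 1)) + 1/(180*(t - 3)).
Integrate each term: A/(t−a) contributes A·log|t−a|.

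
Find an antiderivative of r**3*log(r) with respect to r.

r**4*log(r)/4 - r**4/16 + C

Use integration by parts with u = log(r), dv = r**3 dr.
Then du = 1/r dr and v = r**4/4.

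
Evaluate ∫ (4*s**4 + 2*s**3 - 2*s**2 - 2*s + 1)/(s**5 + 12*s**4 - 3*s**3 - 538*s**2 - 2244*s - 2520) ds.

Factor the denominator: (s - 7)*(s + 2)*(s + 5)*(s + 6)**2.
Partial-fraction decomposition: -12037/(208*(s + 6)) - 361/(4*(s + 6)**2) + 737/(12*(s + 5)) - 5/(48*(s + 2)) + 29/(52*(s - 7)).
Integrate each term; A/(s−a) gives A·log|s−a|; A/(s−a)² gives −A/(s−a).

29*log(s - 7)/52 - 5*log(s + 2)/48 + 737*log(s + 5)/12 - 12037*log(s + 6)/208 + 361/(4*s + 24) + C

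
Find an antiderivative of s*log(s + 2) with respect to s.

s**2*log(s + 2)/2 - s**2/4 + s - 2*log(s + 2) + C

Use integration by parts with u = log(s + 2), dv = s ds.
Then du = 1/(s + 2) ds and v = s**2/2.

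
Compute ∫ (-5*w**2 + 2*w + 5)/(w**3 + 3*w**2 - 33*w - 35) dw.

Factor the denominator: (w - 5)*(w + 1)*(w + 7).
Partial-fraction decomposition: -127/(36*(w + 7)) + 1/(18*(w + 1)) - 55/(36*(w - 5)).
Integrate each term: A/(w−a) contributes A·log|w−a|.

-55*log(w - 5)/36 + log(w + 1)/18 - 127*log(w + 7)/36 + C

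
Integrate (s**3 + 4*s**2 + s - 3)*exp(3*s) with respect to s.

Use integration by parts with u = s**3 + 4*s**2 + s - 3, dv = exp(3*s) ds, so v = exp(3*s)/3.
Apply parts 3 times (tabular method): alternate signs, differentiate u down to 0, integrate dv up.

(3*s**3 + 9*s**2 - 3*s - 8)*exp(3*s)/9 + C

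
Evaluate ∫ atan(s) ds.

s*atan(s) - log(s**2 + 1)/2 + C

Use integration by parts with u = arctan(s), dv = ds.
Then du = 1/(s**2 + 1) ds.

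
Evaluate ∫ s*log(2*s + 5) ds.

s**2*log(2*s + 5)/2 - s**2/4 + 5*s/4 - 25*log(2*s + 5)/8 + C

Use integration by parts with u = log(2*s + 5), dv = s ds.
Then du = 2/(2*s + 5) ds and v = s**2/2.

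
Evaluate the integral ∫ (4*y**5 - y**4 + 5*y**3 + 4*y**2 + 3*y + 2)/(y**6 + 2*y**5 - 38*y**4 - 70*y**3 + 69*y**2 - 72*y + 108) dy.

Factor the denominator: (y - 6)*(y - 1)*(y + 3)*(y + 6)*(y**2 + 1).
Partial-fraction decomposition: (y - 8)/(370*(y**2 + 1)) + 8338/(2331*(y + 6)) - 1159/(1080*(y + 3)) - 17/(280*(y - 1)) + 7763/(4995*(y - 6)).
Integrate each term; A/(y−a) gives A·log|y−a|; the (By+D)/(y²+p²) term gives a log and an atan.

7763*log(y - 6)/4995 - 17*log(y - 1)/280 - 1159*log(y + 3)/1080 + 8338*log(y + 6)/2331 + log(y**2 + 1)/740 - 4*atan(y)/185 + C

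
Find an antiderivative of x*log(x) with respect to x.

x**2*log(x)/2 - x**2/4 + C

Use integration by parts with u = log(x), dv = x dx.
Then du = 1/x dx and v = x**2/2.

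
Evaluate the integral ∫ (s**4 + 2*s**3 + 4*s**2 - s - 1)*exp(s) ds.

(s**4 - 2*s**3 + 10*s**2 - 21*s + 20)*exp(s) + C

Use integration by parts with u = s**4 + 2*s**3 + 4*s**2 - s - 1, dv = exp(s) ds, so v = exp(s).
Apply parts 4 times (tabular method): alternate signs, differentiate u down to 0, integrate dv up.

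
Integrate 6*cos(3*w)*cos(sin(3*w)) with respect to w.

2*sin(sin(3*w)) + C

Let u = sin(3*w), so du = (3*cos(3*w)) dw.
Rewriting, the integral becomes 2·∫ cos(u) du = 2·sin(u).
Substituting back, u = sin(3*w).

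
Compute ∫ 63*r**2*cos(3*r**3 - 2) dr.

Let u = 3*r**3 - 2, so du = (9*r**2) dr.
Rewriting, the integral becomes 7·∫ cos(u) du = 7·sin(u).
Substituting back, u = 3*r**3 - 2.

7*sin(3*r**3 - 2) + C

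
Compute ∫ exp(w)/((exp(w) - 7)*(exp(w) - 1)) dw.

Let u = e^w, du = e^w dw.
The integral becomes ∫ du/((u-1)(u-7)); decompose into partial fractions.

log(exp(w) - 7)/6 - log(exp(w) - 1)/6 + C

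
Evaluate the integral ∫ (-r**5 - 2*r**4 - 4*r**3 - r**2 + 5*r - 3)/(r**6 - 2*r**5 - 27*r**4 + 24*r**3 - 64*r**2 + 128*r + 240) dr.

-11241*log(r - 6)/12320 + 31*log(r - 2)/224 - log(r + 1)/70 - 1161*log(r + 5)/4466 + 7*log(r**2 + 4)/290 - 27*atan(r/2)/464 + C

Factor the denominator: (r - 6)*(r - 2)*(r + 1)*(r + 5)*(r**2 + 4).
Partial-fraction decomposition: (56*r - 135)/(1160*(r**2 + 4)) - 1161/(4466*(r + 5)) - 1/(70*(r + 1)) + 31/(224*(r - 2)) - 11241/(12320*(r - 6)).
Integrate each term; A/(r−a) gives A·log|r−a|; the (Br+D)/(r²+p²) term gives a log and an atan.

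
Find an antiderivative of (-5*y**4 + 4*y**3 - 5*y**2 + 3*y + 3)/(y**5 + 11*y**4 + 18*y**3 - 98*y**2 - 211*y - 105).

Factor the denominator: (y - 3)*(y + 1)**2*(y + 5)*(y + 7).
Partial-fraction decomposition: -341/(18*(y + 7)) + 1881/(128*(y + 5)) - 71/(144*(y + 1)) + 7/(48*(y + 1)**2) - 33/(128*(y - 3)).
Integrate each term; A/(y−a) gives A·log|y−a|; A/(y−a)² gives −A/(y−a).

-33*log(y - 3)/128 - 71*log(y + 1)/144 + 1881*log(y + 5)/128 - 341*log(y + 7)/18 - 7/(48*y + 48) + C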